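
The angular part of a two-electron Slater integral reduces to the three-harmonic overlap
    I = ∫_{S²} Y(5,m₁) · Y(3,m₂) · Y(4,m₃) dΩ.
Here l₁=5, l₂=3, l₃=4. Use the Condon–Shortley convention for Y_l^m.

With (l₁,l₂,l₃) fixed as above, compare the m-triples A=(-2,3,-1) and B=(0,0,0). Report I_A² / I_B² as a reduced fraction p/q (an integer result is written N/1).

l's match ⇒ only the (l;m) 3-j factors differ between A and B.
A: triangle coeff Δ(5,3,4) = 1/180180; Σ_t [4,4]: t=4:+1/1728 = 1/1728; (3j)²=25/858 [(5 3 4; -2 3 -1)], sign=-1
B: triangle coeff Δ(5,3,4) = 1/180180; Σ_t [1,3]: t=1:−1/576 t=2:+1/144 t=3:−1/576 = 1/288; (3j)²=20/1001 [(5 3 4; 0 0 0)], sign=+1
I_A²/I_B² = (25/858)/(20/1001) = 35/24

35/24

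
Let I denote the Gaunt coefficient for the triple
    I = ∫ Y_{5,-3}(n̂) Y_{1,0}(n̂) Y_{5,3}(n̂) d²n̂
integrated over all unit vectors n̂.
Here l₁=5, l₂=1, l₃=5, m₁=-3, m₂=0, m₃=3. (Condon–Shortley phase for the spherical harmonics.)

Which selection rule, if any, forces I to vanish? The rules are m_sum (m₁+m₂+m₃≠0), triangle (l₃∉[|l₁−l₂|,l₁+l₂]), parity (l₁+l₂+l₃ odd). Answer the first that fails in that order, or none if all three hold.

parity

azimuthal sum: -3 + 0 + 3 = 0  ✓
4 ≤ 5 ≤ 6 (triangle on l)  ✓
L = 5 + 1 + 5 = 11 (odd)  ✗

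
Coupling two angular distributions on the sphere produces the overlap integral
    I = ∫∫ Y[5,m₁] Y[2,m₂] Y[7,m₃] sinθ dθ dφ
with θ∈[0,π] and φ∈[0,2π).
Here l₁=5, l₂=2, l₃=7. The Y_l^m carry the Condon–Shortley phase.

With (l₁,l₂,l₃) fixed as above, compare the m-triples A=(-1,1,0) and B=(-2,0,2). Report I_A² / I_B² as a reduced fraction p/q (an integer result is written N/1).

49/72

l's match ⇒ only the (l;m) 3-j factors differ between A and B.
A: triangle coeff Δ(5,2,7) = 1/15015; Σ_t [0,0]: t=0:+1/103680 = 1/103680; (3j)²=7/429 [(5 2 7; -1 1 0)], sign=-1
B: triangle coeff Δ(5,2,7) = 1/15015; Σ_t [0,0]: t=0:+1/120960 = 1/120960; (3j)²=24/1001 [(5 2 7; -2 0 2)], sign=-1
I_A²/I_B² = (7/429)/(24/1001) = 49/72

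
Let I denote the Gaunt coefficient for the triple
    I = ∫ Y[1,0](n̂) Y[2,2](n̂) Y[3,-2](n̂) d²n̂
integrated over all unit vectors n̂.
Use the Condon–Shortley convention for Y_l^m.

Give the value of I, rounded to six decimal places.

Checks pass: Σm=0; 6 even; l₃=3∈[1,3].
(2·1+1)(2·2+1)(2·3+1) = 105
Δ: 0! 2! 4! / 7! → 1/105
sum: t=0:+1/4 = 1/4
3j²(1 2 3; 0 0 0) = Δ·Π!·Σ² = 3/35  (sign -1)
sum: t=0:+1/24 = 1/24
3j²(1 2 3; 0 2 -2) = Δ·Π!·Σ² = 1/21  (sign -1)
combine: 4πI² = 105·3/35·1/21 = 3/7
take √, sign +1: I = 0.18467439

0.184674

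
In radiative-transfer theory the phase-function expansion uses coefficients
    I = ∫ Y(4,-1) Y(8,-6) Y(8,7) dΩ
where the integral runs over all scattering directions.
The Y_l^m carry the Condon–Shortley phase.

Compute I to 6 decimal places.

m-sum 0 ✓  L=20 even ✓  4≤8≤12 ✓
Π(2lᵢ+1) = 9×17×17 = 2601
triangle coeff Δ(4,8,8) = 1/185175900
Σ_t [0,4]: t=0:+1/557383680 t=1:−1/21772800 t=2:+1/8294400 t=3:−1/21772800 t=4:+1/557383680 = 1/30965760
(3j)²=36/4199 [(4 8 8; 0 0 0)], sign=+1
Σ_t [1,2]: t=1:−1/5748019200 t=2:+1/11496038400 = -1/11496038400
(3j)²=13/1938 [(4 8 8; -1 -6 7)], sign=+1
⇒ 4πI² = 54/361
I = (+1)√(54/361/(4π)) = 0.10910342

0.109103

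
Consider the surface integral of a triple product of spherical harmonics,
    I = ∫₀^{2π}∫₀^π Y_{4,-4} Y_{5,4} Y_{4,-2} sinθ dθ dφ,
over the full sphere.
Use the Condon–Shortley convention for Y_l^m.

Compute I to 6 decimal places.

-4 + 4 − 2 = -2 ≠ 0: azimuthal integral kills it; I = 0

0.000000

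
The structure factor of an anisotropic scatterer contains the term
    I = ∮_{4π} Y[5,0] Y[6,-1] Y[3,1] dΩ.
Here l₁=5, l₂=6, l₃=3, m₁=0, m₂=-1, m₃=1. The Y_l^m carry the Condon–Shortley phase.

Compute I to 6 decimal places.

-0.077843

Checks pass: Σm=0; 14 even; l₃=3∈[1,11].
(2·5+1)(2·6+1)(2·3+1) = 1001
Δ: 8! 2! 4! / 15! → 1/675675
sum: t=3:−1/8640 t=4:+1/2304 t=5:−1/8640 = 7/34560
3j²(5 6 3; 0 0 0) = Δ·Π!·Σ² = 7/429  (sign -1)
sum: t=3:−1/5760 t=4:+1/3456 t=5:−1/34560 = 1/11520
3j²(5 6 3; 0 -1 1) = Δ·Π!·Σ² = 2/429  (sign +1)
combine: 4πI² = 1001·7/429·2/429 = 98/1287
take √, sign -1: I = -0.07784287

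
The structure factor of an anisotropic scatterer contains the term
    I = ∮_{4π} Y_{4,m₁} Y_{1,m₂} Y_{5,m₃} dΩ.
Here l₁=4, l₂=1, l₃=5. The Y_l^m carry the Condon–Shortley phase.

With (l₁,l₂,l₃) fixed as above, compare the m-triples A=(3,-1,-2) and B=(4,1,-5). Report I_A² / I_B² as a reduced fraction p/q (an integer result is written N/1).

Shared (l₁,l₂,l₃)=(4,1,5): N and (l;000)² cancel in I_A²/I_B².
A: Δ = 0!·8!·2!/11! = 1/495; Racah Σ t=0..0: t=0:+1/10080 = 1/10080; ⇒ 3j(4 1 5; 3 -1 -2)² = 1/165, sgn -1
B: Δ = 0!·8!·2!/11! = 1/495; Racah Σ t=0..0: t=0:+1/80640 = 1/80640; ⇒ 3j(4 1 5; 4 1 -5)² = 1/11, sgn +1
I_A²/I_B² = (1/165)/(1/11) = 1/15

1/15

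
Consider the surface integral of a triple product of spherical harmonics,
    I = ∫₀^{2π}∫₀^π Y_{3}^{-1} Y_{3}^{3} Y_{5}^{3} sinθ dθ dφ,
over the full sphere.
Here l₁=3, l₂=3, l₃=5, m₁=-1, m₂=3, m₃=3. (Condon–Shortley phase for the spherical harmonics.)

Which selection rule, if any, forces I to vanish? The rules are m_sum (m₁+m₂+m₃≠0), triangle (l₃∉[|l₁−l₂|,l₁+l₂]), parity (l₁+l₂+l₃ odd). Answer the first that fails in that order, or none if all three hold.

m₁+m₂+m₃ = -1 + 3 + 3 = 5  ✗
triangle: |3−3|=0 ≤ l₃=5 ≤ 3+3=6
parity: l₁+l₂+l₃ = 11 is odd

m_sum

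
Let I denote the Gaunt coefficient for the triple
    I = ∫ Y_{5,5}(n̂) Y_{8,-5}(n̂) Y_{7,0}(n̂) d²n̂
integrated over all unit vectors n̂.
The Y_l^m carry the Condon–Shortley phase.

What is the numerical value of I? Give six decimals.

-0.164107

Checks pass: Σm=0; 20 even; l₃=7∈[3,13].
(2·5+1)(2·8+1)(2·7+1) = 2805
Δ: 6! 4! 10! / 21! → 1/814773960
sum: t=1:−1/87091200 t=2:+1/4976640 t=3:−1/2073600 t=4:+1/4976640 t=5:−1/87091200 = -1/9676800
3j²(5 8 7; 0 0 0) = Δ·Π!·Σ² = 360/46189  (sign +1)
sum: t=0:+1/522547200 = 1/522547200
3j²(5 8 7; 5 -5 0) = Δ·Π!·Σ² = 5/323  (sign -1)
combine: 4πI² = 2805·360/46189·5/323 = 27000/79781
take √, sign -1: I = -0.16410704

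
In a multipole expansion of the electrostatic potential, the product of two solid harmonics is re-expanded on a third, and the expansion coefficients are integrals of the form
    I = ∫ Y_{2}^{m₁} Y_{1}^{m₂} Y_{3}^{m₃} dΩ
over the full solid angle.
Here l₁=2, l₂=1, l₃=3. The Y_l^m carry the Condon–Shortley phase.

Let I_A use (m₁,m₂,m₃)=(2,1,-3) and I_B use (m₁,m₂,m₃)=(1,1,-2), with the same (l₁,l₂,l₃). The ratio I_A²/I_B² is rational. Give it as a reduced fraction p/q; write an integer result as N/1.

Shared (l₁,l₂,l₃)=(2,1,3): N and (l;000)² cancel in I_A²/I_B².
A: Δ = 0!·4!·2!/7! = 1/105; Racah Σ t=0..0: t=0:+1/48 = 1/48; ⇒ 3j(2 1 3; 2 1 -3)² = 1/7, sgn +1
B: Δ = 0!·4!·2!/7! = 1/105; Racah Σ t=0..0: t=0:+1/12 = 1/12; ⇒ 3j(2 1 3; 1 1 -2)² = 2/21, sgn -1
I_A²/I_B² = (1/7)/(2/21) = 3/2

3/2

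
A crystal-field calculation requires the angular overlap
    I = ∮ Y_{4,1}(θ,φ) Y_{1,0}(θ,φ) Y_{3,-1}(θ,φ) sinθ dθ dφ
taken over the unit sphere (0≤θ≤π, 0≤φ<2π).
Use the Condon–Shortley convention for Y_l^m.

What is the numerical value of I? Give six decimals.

Rules hold: Σm=0, L=8 even, 3≤3≤5.
N = 9·3·7 = 189
Δ = 2!·6!·0!/9! = 1/252
Racah Σ t=1..1: t=1:−1/36 = -1/36
⇒ 3j(4 1 3; 0 0 0)² = 4/63, sgn +1
Racah Σ t=1..1: t=1:−1/48 = -1/48
⇒ 3j(4 1 3; 1 0 -1)² = 5/84, sgn -1
4πI² = N·(3j₀)²·(3jₘ)² = 5/7
I = -1·√(0.714286/4π) = -0.23841361

-0.238414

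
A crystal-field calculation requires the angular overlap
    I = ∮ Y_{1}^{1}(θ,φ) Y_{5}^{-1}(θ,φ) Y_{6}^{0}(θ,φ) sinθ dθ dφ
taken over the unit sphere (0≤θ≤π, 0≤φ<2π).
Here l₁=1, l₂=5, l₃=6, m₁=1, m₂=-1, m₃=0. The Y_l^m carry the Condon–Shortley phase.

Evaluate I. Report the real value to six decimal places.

0.158246

Rules hold: Σm=0, L=12 even, 4≤6≤6.
N = 3·11·13 = 429
Δ = 0!·2!·10!/13! = 1/858
Racah Σ t=0..0: t=0:+1/14400 = 1/14400
⇒ 3j(1 5 6; 0 0 0)² = 6/143, sgn +1
Racah Σ t=0..0: t=0:+1/34560 = 1/34560
⇒ 3j(1 5 6; 1 -1 0)² = 5/286, sgn +1
4πI² = N·(3j₀)²·(3jₘ)² = 45/143
I = +1·√(0.314685/4π) = 0.15824621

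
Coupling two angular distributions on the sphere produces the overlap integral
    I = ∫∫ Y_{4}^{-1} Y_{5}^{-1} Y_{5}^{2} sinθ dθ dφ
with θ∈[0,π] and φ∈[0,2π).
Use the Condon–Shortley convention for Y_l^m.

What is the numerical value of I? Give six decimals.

0.128377

Checks pass: Σm=0; 14 even; l₃=5∈[1,9].
(2·4+1)(2·5+1)(2·5+1) = 1089
Δ: 4! 4! 6! / 15! → 1/3153150
sum: t=0:+1/69120 t=1:−1/1728 t=2:+1/576 t=3:−1/1728 t=4:+1/69120 = 7/11520
3j²(4 5 5; 0 0 0) = Δ·Π!·Σ² = 2/143  (sign -1)
sum: t=1:−1/5184 t=2:+1/1152 t=3:−1/2880 t=4:+1/103680 = 7/20736
3j²(4 5 5; -1 -1 2) = Δ·Π!·Σ² = 35/2574  (sign -1)
combine: 4πI² = 1089·2/143·35/2574 = 35/169
take √, sign +1: I = 0.12837656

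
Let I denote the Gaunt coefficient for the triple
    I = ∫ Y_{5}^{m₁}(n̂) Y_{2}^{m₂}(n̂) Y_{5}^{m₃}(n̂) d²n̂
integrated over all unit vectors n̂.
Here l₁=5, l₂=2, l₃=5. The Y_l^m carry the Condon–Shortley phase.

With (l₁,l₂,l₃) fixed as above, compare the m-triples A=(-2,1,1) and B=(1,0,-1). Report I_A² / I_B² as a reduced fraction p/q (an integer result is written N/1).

Shared (l₁,l₂,l₃)=(5,2,5): N and (l;000)² cancel in I_A²/I_B².
A: Δ = 2!·8!·2!/13! = 1/38610; Racah Σ t=1..2: t=1:−1/2880 t=2:+1/1440 = 1/2880; ⇒ 3j(5 2 5; -2 1 1)² = 7/715, sgn +1
B: Δ = 2!·8!·2!/13! = 1/38610; Racah Σ t=0..2: t=0:+1/2304 t=1:−1/720 t=2:+1/5760 = -1/1280; ⇒ 3j(5 2 5; 1 0 -1)² = 27/1430, sgn -1
I_A²/I_B² = (7/715)/(27/1430) = 14/27

14/27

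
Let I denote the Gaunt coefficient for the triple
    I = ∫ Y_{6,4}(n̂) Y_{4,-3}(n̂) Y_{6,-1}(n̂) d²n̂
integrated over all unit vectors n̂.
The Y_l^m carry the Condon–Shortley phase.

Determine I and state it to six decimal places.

-0.154578

m-sum 0 ✓  L=16 even ✓  2≤6≤10 ✓
Π(2lᵢ+1) = 13×9×13 = 1521
triangle coeff Δ(6,4,6) = 1/15315300
Σ_t [0,4]: t=0:+1/829440 t=1:−1/25920 t=2:+1/9216 t=3:−1/25920 t=4:+1/829440 = 7/207360
(3j)²=28/2431 [(6 4 6; 0 0 0)], sign=+1
Σ_t [0,1]: t=0:+1/207360 t=1:−1/725760 = 1/290304
(3j)²=125/7293 [(6 4 6; 4 -3 -1)], sign=-1
⇒ 4πI² = 10500/34969
I = (-1)√(10500/34969/(4π)) = -0.15457815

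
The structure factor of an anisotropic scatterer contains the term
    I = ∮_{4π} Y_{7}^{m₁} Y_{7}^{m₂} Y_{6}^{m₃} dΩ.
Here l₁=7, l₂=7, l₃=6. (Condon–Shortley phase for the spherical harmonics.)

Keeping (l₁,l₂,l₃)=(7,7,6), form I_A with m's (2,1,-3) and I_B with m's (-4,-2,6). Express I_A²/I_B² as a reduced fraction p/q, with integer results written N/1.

125/1452

Shared (l₁,l₂,l₃)=(7,7,6): N and (l;000)² cancel in I_A²/I_B².
A: Δ = 8!·6!·6!/21! = 1/2444321880; Racah Σ t=2..5: t=2:+1/37324800 t=3:−1/4147200 t=4:+1/3317760 t=5:−1/18662400 = 1/29859840; ⇒ 3j(7 7 6; 2 1 -3)² = 175/138567, sgn -1
B: Δ = 8!·6!·6!/21! = 1/2444321880; Racah Σ t=5..5: t=5:−1/373248000 = -1/373248000; ⇒ 3j(7 7 6; -4 -2 6)² = 308/20995, sgn -1
I_A²/I_B² = (175/138567)/(308/20995) = 125/1452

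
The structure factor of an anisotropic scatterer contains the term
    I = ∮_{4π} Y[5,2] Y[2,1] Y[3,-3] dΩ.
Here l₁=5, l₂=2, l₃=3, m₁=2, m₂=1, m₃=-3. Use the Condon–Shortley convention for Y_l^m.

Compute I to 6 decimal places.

Checks pass: Σm=0; 10 even; l₃=3∈[3,7].
(2·5+1)(2·2+1)(2·3+1) = 385
Δ: 4! 6! 0! / 11! → 1/2310
sum: t=2:+1/144 = 1/144
3j²(5 2 3; 0 0 0) = Δ·Π!·Σ² = 10/231  (sign -1)
sum: t=3:−1/4320 = -1/4320
3j²(5 2 3; 2 1 -3) = Δ·Π!·Σ² = 1/330  (sign -1)
combine: 4πI² = 385·10/231·1/330 = 5/99
take √, sign +1: I = 0.06339609

0.063396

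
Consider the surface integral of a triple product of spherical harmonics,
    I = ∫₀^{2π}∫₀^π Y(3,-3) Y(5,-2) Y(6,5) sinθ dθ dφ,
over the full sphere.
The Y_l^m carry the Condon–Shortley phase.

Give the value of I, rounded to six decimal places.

0.169016

m-sum 0 ✓  L=14 even ✓  2≤6≤8 ✓
Π(2lᵢ+1) = 7×11×13 = 1001
triangle coeff Δ(3,5,6) = 1/675675
Σ_t [0,2]: t=0:+1/8640 t=1:−1/2304 t=2:+1/8640 = -7/34560
(3j)²=7/429 [(3 5 6; 0 0 0)], sign=-1
Σ_t [2,2]: t=2:+1/241920 = 1/241920
(3j)²=2/91 [(3 5 6; -3 -2 5)], sign=-1
⇒ 4πI² = 14/39
I = (+1)√(14/39/(4π)) = 0.16901560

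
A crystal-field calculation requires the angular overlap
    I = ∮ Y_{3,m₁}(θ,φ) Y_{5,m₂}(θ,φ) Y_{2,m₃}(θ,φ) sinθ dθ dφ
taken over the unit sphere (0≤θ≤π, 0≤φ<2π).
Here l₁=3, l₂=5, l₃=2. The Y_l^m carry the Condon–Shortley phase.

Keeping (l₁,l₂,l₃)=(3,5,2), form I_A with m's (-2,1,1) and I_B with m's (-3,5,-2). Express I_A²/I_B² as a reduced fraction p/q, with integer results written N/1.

4/35

Shared (l₁,l₂,l₃)=(3,5,2): N and (l;000)² cancel in I_A²/I_B².
A: Δ = 6!·0!·4!/11! = 1/2310; Racah Σ t=5..5: t=5:−1/720 = -1/720; ⇒ 3j(3 5 2; -2 1 1)² = 4/385, sgn +1
B: Δ = 6!·0!·4!/11! = 1/2310; Racah Σ t=6..6: t=6:+1/17280 = 1/17280; ⇒ 3j(3 5 2; -3 5 -2)² = 1/11, sgn +1
I_A²/I_B² = (4/385)/(1/11) = 4/35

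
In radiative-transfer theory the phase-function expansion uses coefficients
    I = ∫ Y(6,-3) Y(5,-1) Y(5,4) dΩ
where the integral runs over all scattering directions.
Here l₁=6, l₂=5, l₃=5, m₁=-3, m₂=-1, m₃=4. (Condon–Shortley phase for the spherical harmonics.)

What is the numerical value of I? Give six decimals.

m-sum 0 ✓  L=16 even ✓  1≤5≤11 ✓
Π(2lᵢ+1) = 13×11×11 = 1573
triangle coeff Δ(6,5,5) = 1/28588560
Σ_t [1,5]: t=1:−1/345600 t=2:+1/13824 t=3:−1/5184 t=4:+1/13824 t=5:−1/345600 = -7/129600
(3j)²=80/7293 [(6 5 5; 0 0 0)], sign=+1
Σ_t [3,4]: t=3:−1/155520 t=4:+1/138240 = 1/1244160
(3j)²=3/9724 [(6 5 5; -3 -1 4)], sign=-1
⇒ 4πI² = 20/3757
I = (-1)√(20/3757/(4π)) = -0.02058209

-0.020582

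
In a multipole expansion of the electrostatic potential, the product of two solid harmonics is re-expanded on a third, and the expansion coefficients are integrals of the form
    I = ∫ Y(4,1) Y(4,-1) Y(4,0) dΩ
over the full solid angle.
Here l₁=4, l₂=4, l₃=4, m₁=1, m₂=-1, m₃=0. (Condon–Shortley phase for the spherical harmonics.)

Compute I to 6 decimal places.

-0.068481

Rules hold: Σm=0, L=12 even, 0≤4≤8.
N = 9·9·9 = 729
Δ = 4!·4!·4!/13! = 1/450450
Racah Σ t=0..4: t=0:+1/13824 t=1:−1/216 t=2:+1/64 t=3:−1/216 t=4:+1/13824 = 5/768
⇒ 3j(4 4 4; 0 0 0)² = 18/1001, sgn +1
Racah Σ t=0..3: t=0:+1/864 t=1:−1/96 t=2:+1/144 t=3:−1/3456 = -1/384
⇒ 3j(4 4 4; 1 -1 0)² = 9/2002, sgn -1
4πI² = N·(3j₀)²·(3jₘ)² = 59049/1002001
I = -1·√(0.0589311/4π) = -0.06848055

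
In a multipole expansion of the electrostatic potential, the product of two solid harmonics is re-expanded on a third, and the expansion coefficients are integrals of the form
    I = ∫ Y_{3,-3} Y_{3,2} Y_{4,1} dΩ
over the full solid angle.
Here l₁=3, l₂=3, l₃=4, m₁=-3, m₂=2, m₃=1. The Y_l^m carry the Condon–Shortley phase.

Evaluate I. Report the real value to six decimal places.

Checks pass: Σm=0; 10 even; l₃=4∈[0,6].
(2·3+1)(2·3+1)(2·4+1) = 441
Δ: 2! 4! 4! / 11! → 1/34650
sum: t=0:+1/72 t=1:−1/16 t=2:+1/72 = -5/144
3j²(3 3 4; 0 0 0) = Δ·Π!·Σ² = 2/77  (sign -1)
sum: t=2:+1/288 = 1/288
3j²(3 3 4; -3 2 1) = Δ·Π!·Σ² = 5/231  (sign -1)
combine: 4πI² = 441·2/77·5/231 = 30/121
take √, sign +1: I = 0.14046335

0.140463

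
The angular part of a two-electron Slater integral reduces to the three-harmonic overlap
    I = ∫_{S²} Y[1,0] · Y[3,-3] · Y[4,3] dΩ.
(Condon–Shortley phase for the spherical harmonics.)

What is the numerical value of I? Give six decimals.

m-sum 0 ✓  L=8 even ✓  2≤4≤4 ✓
Π(2lᵢ+1) = 3×7×9 = 189
triangle coeff Δ(1,3,4) = 1/252
Σ_t [0,0]: t=0:+1/36 = 1/36
(3j)²=4/63 [(1 3 4; 0 0 0)], sign=+1
Σ_t [0,0]: t=0:+1/720 = 1/720
(3j)²=1/36 [(1 3 4; 0 -3 3)], sign=-1
⇒ 4πI² = 1/3
I = (-1)√(1/3/(4π)) = -0.16286750

-0.162868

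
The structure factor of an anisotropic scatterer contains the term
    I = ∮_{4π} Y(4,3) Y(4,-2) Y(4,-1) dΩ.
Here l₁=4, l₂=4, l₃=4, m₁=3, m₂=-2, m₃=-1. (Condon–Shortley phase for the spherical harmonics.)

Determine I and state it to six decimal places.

Checks pass: Σm=0; 12 even; l₃=4∈[0,8].
(2·4+1)(2·4+1)(2·4+1) = 729
Δ: 4! 4! 4! / 13! → 1/450450
sum: t=0:+1/13824 t=1:−1/216 t=2:+1/64 t=3:−1/216 t=4:+1/13824 = 5/768
3j²(4 4 4; 0 0 0) = Δ·Π!·Σ² = 18/1001  (sign +1)
sum: t=0:+1/576 t=1:−1/864 = 1/1728
3j²(4 4 4; 3 -2 -1) = Δ·Π!·Σ² = 5/1287  (sign -1)
combine: 4πI² = 729·18/1001·5/1287 = 7290/143143
take √, sign -1: I = -0.06366105

-0.063661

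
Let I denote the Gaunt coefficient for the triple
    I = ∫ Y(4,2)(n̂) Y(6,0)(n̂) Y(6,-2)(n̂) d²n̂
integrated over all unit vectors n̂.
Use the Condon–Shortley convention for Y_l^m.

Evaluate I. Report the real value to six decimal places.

m-sum 0 ✓  L=16 even ✓  2≤6≤10 ✓
Π(2lᵢ+1) = 9×13×13 = 1521
triangle coeff Δ(4,6,6) = 1/15315300
Σ_t [0,4]: t=0:+1/829440 t=1:−1/25920 t=2:+1/9216 t=3:−1/25920 t=4:+1/829440 = 7/207360
(3j)²=28/2431 [(4 6 6; 0 0 0)], sign=+1
Σ_t [0,2]: t=0:+1/138240 t=1:−1/25920 t=2:+1/55296 = -11/829440
(3j)²=11/1326 [(4 6 6; 2 0 -2)], sign=-1
⇒ 4πI² = 42/289
I = (-1)√(42/289/(4π)) = -0.10754019

-0.107540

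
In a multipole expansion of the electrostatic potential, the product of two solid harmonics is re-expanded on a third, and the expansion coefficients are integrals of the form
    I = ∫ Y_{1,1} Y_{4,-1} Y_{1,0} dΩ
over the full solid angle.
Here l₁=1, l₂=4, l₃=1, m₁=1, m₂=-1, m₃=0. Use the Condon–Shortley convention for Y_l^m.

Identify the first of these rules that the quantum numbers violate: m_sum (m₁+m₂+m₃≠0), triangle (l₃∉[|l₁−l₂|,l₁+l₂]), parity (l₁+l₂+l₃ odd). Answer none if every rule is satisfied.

triangle

m₁+m₂+m₃ = 1 − 1 + 0 = 0  ✓
triangle: |1−4|=3 ≤ l₃=1 ≤ 1+4=5  ✗
parity: l₁+l₂+l₃ = 6 is even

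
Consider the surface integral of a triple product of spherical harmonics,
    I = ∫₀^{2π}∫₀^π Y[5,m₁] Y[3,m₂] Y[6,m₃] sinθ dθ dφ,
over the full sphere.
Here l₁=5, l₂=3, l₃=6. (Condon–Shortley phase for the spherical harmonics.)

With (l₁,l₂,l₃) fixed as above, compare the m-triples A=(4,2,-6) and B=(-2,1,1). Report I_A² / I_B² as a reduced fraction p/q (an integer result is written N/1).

Same 5,3,6: normalisation and zero-m 3j drop out of the ratio.
A: Δ: 2! 8! 4! / 15! → 1/675675; sum: t=1:−1/967680 = -1/967680; 3j²(5 3 6; 4 2 -6) = Δ·Π!·Σ² = 3/91  (sign -1)
B: Δ: 2! 8! 4! / 15! → 1/675675; sum: t=0:+1/241920 t=1:−1/8640 t=2:+1/5760 = 1/16128; 3j²(5 3 6; -2 1 1) = Δ·Π!·Σ² = 5/1001  (sign -1)
I_A²/I_B² = (3/91)/(5/1001) = 33/5

33/5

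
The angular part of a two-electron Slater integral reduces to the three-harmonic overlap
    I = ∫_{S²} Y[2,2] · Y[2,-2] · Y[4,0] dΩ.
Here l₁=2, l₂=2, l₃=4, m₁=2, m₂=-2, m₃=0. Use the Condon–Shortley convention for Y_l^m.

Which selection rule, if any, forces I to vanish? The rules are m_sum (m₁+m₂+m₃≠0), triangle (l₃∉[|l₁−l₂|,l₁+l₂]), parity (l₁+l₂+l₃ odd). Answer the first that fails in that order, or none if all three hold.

none

azimuthal sum: 2 − 2 + 0 = 0  ✓
0 ≤ 4 ≤ 4 (triangle on l)  ✓
L = 2 + 2 + 4 = 8 (even)  ✓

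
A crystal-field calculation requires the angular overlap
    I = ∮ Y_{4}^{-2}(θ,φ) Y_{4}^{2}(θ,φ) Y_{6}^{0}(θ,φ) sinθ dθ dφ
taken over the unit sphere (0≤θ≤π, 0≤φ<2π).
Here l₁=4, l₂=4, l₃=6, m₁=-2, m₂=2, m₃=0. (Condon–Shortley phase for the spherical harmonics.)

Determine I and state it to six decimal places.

-0.156478

Checks pass: Σm=0; 14 even; l₃=6∈[0,8].
(2·4+1)(2·4+1)(2·6+1) = 1053
Δ: 2! 6! 6! / 15! → 1/1261260
sum: t=0:+1/4608 t=1:−1/1296 t=2:+1/4608 = -7/20736
3j²(4 4 6; 0 0 0) = Δ·Π!·Σ² = 20/1287  (sign -1)
sum: t=0:+1/1036800 t=1:−1/14400 t=2:+1/4608 = 77/518400
3j²(4 4 6; -2 2 0) = Δ·Π!·Σ² = 11/585  (sign +1)
combine: 4πI² = 1053·20/1287·11/585 = 4/13
take √, sign -1: I = -0.15647804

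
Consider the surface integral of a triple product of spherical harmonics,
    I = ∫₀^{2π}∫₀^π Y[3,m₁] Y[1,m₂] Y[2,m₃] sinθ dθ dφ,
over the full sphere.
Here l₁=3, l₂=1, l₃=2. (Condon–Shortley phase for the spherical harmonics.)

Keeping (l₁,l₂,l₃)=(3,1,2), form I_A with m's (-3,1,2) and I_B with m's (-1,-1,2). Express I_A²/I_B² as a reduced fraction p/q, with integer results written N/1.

l's match ⇒ only the (l;m) 3-j factors differ between A and B.
A: triangle coeff Δ(3,1,2) = 1/105; Σ_t [2,2]: t=2:+1/48 = 1/48; (3j)²=1/7 [(3 1 2; -3 1 2)], sign=+1
B: triangle coeff Δ(3,1,2) = 1/105; Σ_t [0,0]: t=0:+1/48 = 1/48; (3j)²=1/105 [(3 1 2; -1 -1 2)], sign=+1
I_A²/I_B² = (1/7)/(1/105) = 15/1

15/1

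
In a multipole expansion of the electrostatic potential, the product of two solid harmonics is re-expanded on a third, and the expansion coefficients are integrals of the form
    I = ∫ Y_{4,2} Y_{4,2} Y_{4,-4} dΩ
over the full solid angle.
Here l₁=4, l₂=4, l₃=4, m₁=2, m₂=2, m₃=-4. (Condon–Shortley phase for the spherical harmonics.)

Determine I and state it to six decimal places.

Checks pass: Σm=0; 12 even; l₃=4∈[0,8].
(2·4+1)(2·4+1)(2·4+1) = 729
Δ: 4! 4! 4! / 13! → 1/450450
sum: t=0:+1/13824 t=1:−1/216 t=2:+1/64 t=3:−1/216 t=4:+1/13824 = 5/768
3j²(4 4 4; 0 0 0) = Δ·Π!·Σ² = 18/1001  (sign +1)
sum: t=2:+1/2304 = 1/2304
3j²(4 4 4; 2 2 -4) = Δ·Π!·Σ² = 5/143  (sign +1)
combine: 4πI² = 729·18/1001·5/143 = 65610/143143
take √, sign +1: I = 0.19098314

0.190983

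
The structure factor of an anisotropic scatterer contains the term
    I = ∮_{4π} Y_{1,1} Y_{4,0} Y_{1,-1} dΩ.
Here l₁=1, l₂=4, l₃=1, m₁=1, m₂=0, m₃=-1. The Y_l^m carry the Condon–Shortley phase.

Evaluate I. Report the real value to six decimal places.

l₃=1 ∉ [3,5] — triangle fails ⇒ I = 0

0.000000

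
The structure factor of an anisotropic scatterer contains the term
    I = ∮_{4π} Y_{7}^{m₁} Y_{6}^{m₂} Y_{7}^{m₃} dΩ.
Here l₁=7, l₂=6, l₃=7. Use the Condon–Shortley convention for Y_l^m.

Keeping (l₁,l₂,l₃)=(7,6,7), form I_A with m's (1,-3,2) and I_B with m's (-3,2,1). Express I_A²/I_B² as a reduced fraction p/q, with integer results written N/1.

50/9

Same 7,6,7: normalisation and zero-m 3j drop out of the ratio.
A: Δ: 6! 8! 6! / 21! → 1/2444321880; sum: t=0:+1/37324800 t=1:−1/4147200 t=2:+1/3317760 t=3:−1/18662400 = 1/29859840; 3j²(7 6 7; 1 -3 2) = Δ·Π!·Σ² = 175/138567  (sign -1)
B: Δ: 6! 8! 6! / 21! → 1/2444321880; sum: t=2:+1/1393459200 t=3:−1/21772800 t=4:+1/3317760 t=5:−1/3110400 t=6:+1/19906560 = -1/66355200; 3j²(7 6 7; -3 2 1) = Δ·Π!·Σ² = 21/92378  (sign -1)
I_A²/I_B² = (175/138567)/(21/92378) = 50/9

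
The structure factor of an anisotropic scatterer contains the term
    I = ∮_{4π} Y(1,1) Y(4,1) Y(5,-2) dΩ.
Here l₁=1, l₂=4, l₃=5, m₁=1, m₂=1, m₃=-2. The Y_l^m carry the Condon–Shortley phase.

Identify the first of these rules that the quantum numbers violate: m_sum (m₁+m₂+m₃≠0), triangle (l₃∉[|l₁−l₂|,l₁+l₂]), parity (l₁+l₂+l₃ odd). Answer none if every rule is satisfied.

azimuthal sum: 1 + 1 − 2 = 0  ✓
3 ≤ 5 ≤ 5 (triangle on l)  ✓
L = 1 + 4 + 5 = 10 (even)  ✓

none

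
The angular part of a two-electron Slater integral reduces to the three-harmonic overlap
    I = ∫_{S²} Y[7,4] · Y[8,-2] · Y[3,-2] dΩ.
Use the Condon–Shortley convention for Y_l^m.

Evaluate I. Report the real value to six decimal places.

m-sum 0 ✓  L=18 even ✓  1≤3≤15 ✓
Π(2lᵢ+1) = 15×17×7 = 1785
triangle coeff Δ(7,8,3) = 1/5290740
Σ_t [5,7]: t=5:−1/7257600 t=6:+1/2073600 t=7:−1/7257600 = 1/4838400
(3j)²=252/20995 [(7 8 3; 0 0 0)], sign=-1
Σ_t [2,3]: t=2:+1/174182400 t=3:−1/26127360 = -17/522547200
(3j)²=935/62244 [(7 8 3; 4 -2 -2)], sign=+1
⇒ 4πI² = 19635/61009
I = (-1)√(19635/61009/(4π)) = -0.16003448

-0.160034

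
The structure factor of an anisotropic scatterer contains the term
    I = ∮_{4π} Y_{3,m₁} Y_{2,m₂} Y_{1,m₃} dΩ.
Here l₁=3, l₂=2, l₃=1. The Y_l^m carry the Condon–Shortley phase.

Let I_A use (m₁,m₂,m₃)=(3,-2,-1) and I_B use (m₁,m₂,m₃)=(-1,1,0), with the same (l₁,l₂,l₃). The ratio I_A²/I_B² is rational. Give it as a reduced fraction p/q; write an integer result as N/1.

l's match ⇒ only the (l;m) 3-j factors differ between A and B.
A: triangle coeff Δ(3,2,1) = 1/105; Σ_t [0,0]: t=0:+1/48 = 1/48; (3j)²=1/7 [(3 2 1; 3 -2 -1)], sign=+1
B: triangle coeff Δ(3,2,1) = 1/105; Σ_t [3,3]: t=3:−1/6 = -1/6; (3j)²=8/105 [(3 2 1; -1 1 0)], sign=+1
I_A²/I_B² = (1/7)/(8/105) = 15/8

15/8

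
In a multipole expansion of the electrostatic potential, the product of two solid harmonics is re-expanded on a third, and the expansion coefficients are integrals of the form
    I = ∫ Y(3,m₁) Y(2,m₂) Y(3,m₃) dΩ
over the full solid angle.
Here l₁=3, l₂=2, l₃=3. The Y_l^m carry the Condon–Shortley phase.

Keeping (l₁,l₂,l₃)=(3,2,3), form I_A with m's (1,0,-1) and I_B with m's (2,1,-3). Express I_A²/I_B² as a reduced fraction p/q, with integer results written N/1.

9/25

Same 3,2,3: normalisation and zero-m 3j drop out of the ratio.
A: Δ: 2! 4! 2! / 9! → 1/3780; sum: t=0:+1/16 t=1:−1/6 t=2:+1/96 = -3/32; 3j²(3 2 3; 1 0 -1) = Δ·Π!·Σ² = 3/140  (sign -1)
B: Δ: 2! 4! 2! / 9! → 1/3780; sum: t=1:−1/48 = -1/48; 3j²(3 2 3; 2 1 -3) = Δ·Π!·Σ² = 5/84  (sign -1)
I_A²/I_B² = (3/140)/(5/84) = 9/25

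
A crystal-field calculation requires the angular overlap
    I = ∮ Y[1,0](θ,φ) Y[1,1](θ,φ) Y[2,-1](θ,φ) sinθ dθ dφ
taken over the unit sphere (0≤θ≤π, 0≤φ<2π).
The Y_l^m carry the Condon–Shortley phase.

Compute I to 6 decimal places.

Rules hold: Σm=0, L=4 even, 0≤2≤2.
N = 3·3·5 = 45
Δ = 0!·2!·2!/5! = 1/30
Racah Σ t=0..0: t=0:+1/1 = 1/1
⇒ 3j(1 1 2; 0 0 0)² = 2/15, sgn +1
Racah Σ t=0..0: t=0:+1/2 = 1/2
⇒ 3j(1 1 2; 0 1 -1)² = 1/10, sgn -1
4πI² = N·(3j₀)²·(3jₘ)² = 3/5
I = -1·√(0.6/4π) = -0.21850969

-0.218510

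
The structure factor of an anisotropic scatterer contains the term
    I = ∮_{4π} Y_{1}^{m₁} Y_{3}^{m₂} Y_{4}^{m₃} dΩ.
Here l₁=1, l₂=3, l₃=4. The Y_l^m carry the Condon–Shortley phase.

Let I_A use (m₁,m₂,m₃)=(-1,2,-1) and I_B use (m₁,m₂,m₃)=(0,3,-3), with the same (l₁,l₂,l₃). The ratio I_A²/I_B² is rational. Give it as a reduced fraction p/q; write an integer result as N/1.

Shared (l₁,l₂,l₃)=(1,3,4): N and (l;000)² cancel in I_A²/I_B².
A: Δ = 0!·2!·6!/9! = 1/252; Racah Σ t=0..0: t=0:+1/240 = 1/240; ⇒ 3j(1 3 4; -1 2 -1)² = 1/84, sgn -1
B: Δ = 0!·2!·6!/9! = 1/252; Racah Σ t=0..0: t=0:+1/720 = 1/720; ⇒ 3j(1 3 4; 0 3 -3)² = 1/36, sgn -1
I_A²/I_B² = (1/84)/(1/36) = 3/7

3/7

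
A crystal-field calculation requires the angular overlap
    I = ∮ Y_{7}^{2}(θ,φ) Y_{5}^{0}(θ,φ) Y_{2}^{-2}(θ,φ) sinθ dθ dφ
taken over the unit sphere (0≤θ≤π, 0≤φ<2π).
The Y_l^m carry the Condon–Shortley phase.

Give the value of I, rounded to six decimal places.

Rules hold: Σm=0, L=14 even, 2≤2≤12.
N = 15·11·5 = 825
Δ = 10!·4!·0!/15! = 1/15015
Racah Σ t=5..5: t=5:−1/57600 = -1/57600
⇒ 3j(7 5 2; 0 0 0)² = 21/715, sgn -1
Racah Σ t=5..5: t=5:−1/345600 = -1/345600
⇒ 3j(7 5 2; 2 0 -2)² = 6/715, sgn -1
4πI² = N·(3j₀)²·(3jₘ)² = 378/1859
I = +1·√(0.203335/4π) = 0.12720415

0.127204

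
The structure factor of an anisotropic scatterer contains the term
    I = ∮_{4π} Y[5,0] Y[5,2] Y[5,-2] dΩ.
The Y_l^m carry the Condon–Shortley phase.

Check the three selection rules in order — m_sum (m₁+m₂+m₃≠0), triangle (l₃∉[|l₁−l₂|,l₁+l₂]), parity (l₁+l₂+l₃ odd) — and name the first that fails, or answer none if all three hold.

Σmᵢ = 0  ✓
l₃∈[|l₁−l₂|,l₁+l₂]=[0,10], have l₃=5  ✓
Σlᵢ = 15 ⇒ odd  ✗

parity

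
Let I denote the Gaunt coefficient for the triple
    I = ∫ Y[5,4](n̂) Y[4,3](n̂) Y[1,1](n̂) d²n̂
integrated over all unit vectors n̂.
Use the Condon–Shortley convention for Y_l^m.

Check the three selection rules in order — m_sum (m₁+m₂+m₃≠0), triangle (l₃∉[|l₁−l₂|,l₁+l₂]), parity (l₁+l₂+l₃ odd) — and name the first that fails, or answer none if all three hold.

m_sum

m₁+m₂+m₃ = 4 + 3 + 1 = 8  ✗
triangle: |5−4|=1 ≤ l₃=1 ≤ 5+4=9
parity: l₁+l₂+l₃ = 10 is even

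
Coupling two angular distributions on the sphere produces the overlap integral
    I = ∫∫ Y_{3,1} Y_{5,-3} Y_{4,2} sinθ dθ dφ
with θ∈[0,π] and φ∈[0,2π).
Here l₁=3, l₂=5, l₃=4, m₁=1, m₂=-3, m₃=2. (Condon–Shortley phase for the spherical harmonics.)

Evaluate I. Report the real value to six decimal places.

-0.144236

m-sum 0 ✓  L=12 even ✓  2≤4≤8 ✓
Π(2lᵢ+1) = 7×11×9 = 693
triangle coeff Δ(3,5,4) = 1/180180
Σ_t [1,3]: t=1:−1/576 t=2:+1/144 t=3:−1/576 = 1/288
(3j)²=20/1001 [(3 5 4; 0 0 0)], sign=+1
Σ_t [0,2]: t=0:+1/2304 t=1:−1/720 t=2:+1/5760 = -1/1280
(3j)²=27/1430 [(3 5 4; 1 -3 2)], sign=-1
⇒ 4πI² = 486/1859
I = (-1)√(486/1859/(4π)) = -0.14423595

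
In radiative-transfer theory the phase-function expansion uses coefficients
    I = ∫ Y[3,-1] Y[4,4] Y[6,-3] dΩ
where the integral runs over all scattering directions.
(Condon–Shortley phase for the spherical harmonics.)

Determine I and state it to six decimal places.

0.000000

l₁+l₂+l₃=13 is odd: 3j(l;000)=0 ⇒ I=0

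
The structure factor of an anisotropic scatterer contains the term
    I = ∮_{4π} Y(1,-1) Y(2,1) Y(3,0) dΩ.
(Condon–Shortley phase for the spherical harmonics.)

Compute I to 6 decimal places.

Rules hold: Σm=0, L=6 even, 1≤3≤3.
N = 3·5·7 = 105
Δ = 0!·2!·4!/7! = 1/105
Racah Σ t=0..0: t=0:+1/4 = 1/4
⇒ 3j(1 2 3; 0 0 0)² = 3/35, sgn -1
Racah Σ t=0..0: t=0:+1/12 = 1/12
⇒ 3j(1 2 3; -1 1 0)² = 1/35, sgn -1
4πI² = N·(3j₀)²·(3jₘ)² = 9/35
I = +1·√(0.257143/4π) = 0.14304817

0.143048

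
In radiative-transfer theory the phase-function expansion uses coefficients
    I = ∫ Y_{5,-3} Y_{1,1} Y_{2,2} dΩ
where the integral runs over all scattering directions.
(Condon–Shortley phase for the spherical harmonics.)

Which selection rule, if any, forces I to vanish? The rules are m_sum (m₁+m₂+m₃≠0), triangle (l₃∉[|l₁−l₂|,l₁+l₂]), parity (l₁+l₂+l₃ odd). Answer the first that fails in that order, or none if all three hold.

azimuthal sum: -3 + 1 + 2 = 0  ✓
4 ≤ 2 ≤ 6 (triangle on l)  ✗
L = 5 + 1 + 2 = 8 (even)

triangle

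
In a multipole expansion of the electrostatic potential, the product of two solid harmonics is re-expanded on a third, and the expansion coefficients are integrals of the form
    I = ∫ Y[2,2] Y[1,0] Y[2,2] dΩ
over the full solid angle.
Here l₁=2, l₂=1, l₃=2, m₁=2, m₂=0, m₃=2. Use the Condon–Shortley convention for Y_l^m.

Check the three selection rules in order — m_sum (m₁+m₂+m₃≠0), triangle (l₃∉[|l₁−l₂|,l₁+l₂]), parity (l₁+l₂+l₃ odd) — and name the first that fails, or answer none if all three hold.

m_sum

Σmᵢ = 4  ✗
l₃∈[|l₁−l₂|,l₁+l₂]=[1,3], have l₃=2
Σlᵢ = 5 ⇒ odd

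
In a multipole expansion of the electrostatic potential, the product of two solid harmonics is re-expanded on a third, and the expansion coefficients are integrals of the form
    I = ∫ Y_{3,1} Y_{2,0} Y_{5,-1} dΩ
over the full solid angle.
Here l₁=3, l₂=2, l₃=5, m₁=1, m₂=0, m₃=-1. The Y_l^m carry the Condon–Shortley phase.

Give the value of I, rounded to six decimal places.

-0.227318

m-sum 0 ✓  L=10 even ✓  1≤5≤5 ✓
Π(2lᵢ+1) = 7×5×11 = 385
triangle coeff Δ(3,2,5) = 1/2310
Σ_t [0,0]: t=0:+1/144 = 1/144
(3j)²=10/231 [(3 2 5; 0 0 0)], sign=-1
Σ_t [0,0]: t=0:+1/192 = 1/192
(3j)²=3/77 [(3 2 5; 1 0 -1)], sign=+1
⇒ 4πI² = 50/77
I = (-1)√(50/77/(4π)) = -0.22731846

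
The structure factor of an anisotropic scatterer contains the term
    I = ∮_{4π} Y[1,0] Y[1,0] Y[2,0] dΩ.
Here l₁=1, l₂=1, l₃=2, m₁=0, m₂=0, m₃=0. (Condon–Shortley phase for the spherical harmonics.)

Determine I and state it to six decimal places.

m-sum 0 ✓  L=4 even ✓  0≤2≤2 ✓
Π(2lᵢ+1) = 3×3×5 = 45
triangle coeff Δ(1,1,2) = 1/30
Σ_t [0,0]: t=0:+1/1 = 1/1
(3j)²=2/15 [(1 1 2; 0 0 0)], sign=+1
(m-triple is (0,0,0) — same symbol as above.)
⇒ 4πI² = 4/5
I = (+1)√(4/5/(4π)) = 0.25231325

0.252313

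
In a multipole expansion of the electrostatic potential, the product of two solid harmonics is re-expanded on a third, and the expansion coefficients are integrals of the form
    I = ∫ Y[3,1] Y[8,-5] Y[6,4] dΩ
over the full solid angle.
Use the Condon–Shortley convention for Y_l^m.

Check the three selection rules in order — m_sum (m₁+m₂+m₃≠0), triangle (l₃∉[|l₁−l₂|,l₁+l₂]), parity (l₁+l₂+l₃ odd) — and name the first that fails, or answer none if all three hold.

parity

m₁+m₂+m₃ = 1 − 5 + 4 = 0  ✓
triangle: |3−8|=5 ≤ l₃=6 ≤ 3+8=11  ✓
parity: l₁+l₂+l₃ = 17 is odd  ✗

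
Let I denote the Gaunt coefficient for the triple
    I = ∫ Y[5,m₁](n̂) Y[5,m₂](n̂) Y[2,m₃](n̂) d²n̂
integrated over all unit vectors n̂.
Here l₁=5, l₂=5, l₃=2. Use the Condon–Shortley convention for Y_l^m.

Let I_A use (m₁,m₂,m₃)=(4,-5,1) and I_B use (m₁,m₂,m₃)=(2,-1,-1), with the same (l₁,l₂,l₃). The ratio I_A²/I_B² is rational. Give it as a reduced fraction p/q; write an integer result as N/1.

Same 5,5,2: normalisation and zero-m 3j drop out of the ratio.
A: Δ: 8! 2! 2! / 13! → 1/38610; sum: t=0:+1/80640 = 1/80640; 3j²(5 5 2; 4 -5 1) = Δ·Π!·Σ² = 9/286  (sign -1)
B: Δ: 8! 2! 2! / 13! → 1/38610; sum: t=2:+1/2880 t=3:−1/1440 = -1/2880; 3j²(5 5 2; 2 -1 -1) = Δ·Π!·Σ² = 7/715  (sign +1)
I_A²/I_B² = (9/286)/(7/715) = 45/14

45/14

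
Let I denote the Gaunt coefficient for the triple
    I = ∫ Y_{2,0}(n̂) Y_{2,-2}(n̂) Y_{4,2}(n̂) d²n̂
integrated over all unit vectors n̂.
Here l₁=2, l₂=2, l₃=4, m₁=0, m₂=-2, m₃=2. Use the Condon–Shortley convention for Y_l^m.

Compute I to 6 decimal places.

0.156078

m-sum 0 ✓  L=8 even ✓  0≤4≤4 ✓
Π(2lᵢ+1) = 5×5×9 = 225
triangle coeff Δ(2,2,4) = 1/630
Σ_t [0,0]: t=0:+1/16 = 1/16
(3j)²=2/35 [(2 2 4; 0 0 0)], sign=+1
Σ_t [0,0]: t=0:+1/96 = 1/96
(3j)²=1/42 [(2 2 4; 0 -2 2)], sign=+1
⇒ 4πI² = 15/49
I = (+1)√(15/49/(4π)) = 0.15607835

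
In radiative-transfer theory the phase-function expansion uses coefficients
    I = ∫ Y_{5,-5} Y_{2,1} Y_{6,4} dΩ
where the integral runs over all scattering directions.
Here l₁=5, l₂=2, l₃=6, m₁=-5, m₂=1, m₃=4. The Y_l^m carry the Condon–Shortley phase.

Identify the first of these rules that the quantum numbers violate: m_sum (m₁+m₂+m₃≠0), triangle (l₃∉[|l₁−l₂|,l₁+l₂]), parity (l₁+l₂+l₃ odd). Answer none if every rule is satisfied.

parity

m₁+m₂+m₃ = -5 + 1 + 4 = 0  ✓
triangle: |5−2|=3 ≤ l₃=6 ≤ 5+2=7  ✓
parity: l₁+l₂+l₃ = 13 is odd  ✗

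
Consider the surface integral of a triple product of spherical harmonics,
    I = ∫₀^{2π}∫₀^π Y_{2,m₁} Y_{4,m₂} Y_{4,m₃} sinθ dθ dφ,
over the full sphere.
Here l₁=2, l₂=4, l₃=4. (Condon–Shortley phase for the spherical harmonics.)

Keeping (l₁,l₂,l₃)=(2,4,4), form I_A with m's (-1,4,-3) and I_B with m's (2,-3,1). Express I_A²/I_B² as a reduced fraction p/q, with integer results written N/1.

Same 2,4,4: normalisation and zero-m 3j drop out of the ratio.
A: Δ: 2! 2! 6! / 11! → 1/13860; sum: t=2:+1/1440 = 1/1440; 3j²(2 4 4; -1 4 -3) = Δ·Π!·Σ² = 7/165  (sign -1)
B: Δ: 2! 2! 6! / 11! → 1/13860; sum: t=0:+1/480 = 1/480; 3j²(2 4 4; 2 -3 1) = Δ·Π!·Σ² = 3/110  (sign -1)
I_A²/I_B² = (7/165)/(3/110) = 14/9

14/9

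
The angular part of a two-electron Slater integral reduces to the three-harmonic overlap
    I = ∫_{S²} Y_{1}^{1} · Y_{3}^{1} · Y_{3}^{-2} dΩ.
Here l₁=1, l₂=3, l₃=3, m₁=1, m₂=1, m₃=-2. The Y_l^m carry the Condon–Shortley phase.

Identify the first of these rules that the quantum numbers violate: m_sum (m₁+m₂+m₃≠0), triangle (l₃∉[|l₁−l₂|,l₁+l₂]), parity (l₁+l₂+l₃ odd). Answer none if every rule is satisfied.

azimuthal sum: 1 + 1 − 2 = 0  ✓
2 ≤ 3 ≤ 4 (triangle on l)  ✓
L = 1 + 3 + 3 = 7 (odd)  ✗

parity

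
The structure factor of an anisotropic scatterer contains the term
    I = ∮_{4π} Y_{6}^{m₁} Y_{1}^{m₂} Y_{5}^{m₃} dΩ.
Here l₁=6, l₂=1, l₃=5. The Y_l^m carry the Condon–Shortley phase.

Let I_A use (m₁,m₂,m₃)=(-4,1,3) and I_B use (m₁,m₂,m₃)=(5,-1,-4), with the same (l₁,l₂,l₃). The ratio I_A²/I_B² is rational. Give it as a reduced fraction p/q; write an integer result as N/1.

Shared (l₁,l₂,l₃)=(6,1,5): N and (l;000)² cancel in I_A²/I_B².
A: Δ = 2!·10!·0!/13! = 1/858; Racah Σ t=2..2: t=2:+1/161280 = 1/161280; ⇒ 3j(6 1 5; -4 1 3)² = 15/286, sgn +1
B: Δ = 2!·10!·0!/13! = 1/858; Racah Σ t=0..0: t=0:+1/725760 = 1/725760; ⇒ 3j(6 1 5; 5 -1 -4)² = 5/78, sgn -1
I_A²/I_B² = (15/286)/(5/78) = 9/11

9/11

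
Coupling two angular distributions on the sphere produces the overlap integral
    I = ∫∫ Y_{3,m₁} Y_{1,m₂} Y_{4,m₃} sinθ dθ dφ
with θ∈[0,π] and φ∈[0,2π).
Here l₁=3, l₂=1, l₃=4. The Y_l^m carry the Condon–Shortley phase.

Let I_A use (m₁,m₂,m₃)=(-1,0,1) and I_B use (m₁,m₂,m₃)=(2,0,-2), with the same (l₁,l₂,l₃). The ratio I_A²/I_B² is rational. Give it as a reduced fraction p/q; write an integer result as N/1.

5/4

l's match ⇒ only the (l;m) 3-j factors differ between A and B.
A: triangle coeff Δ(3,1,4) = 1/252; Σ_t [0,0]: t=0:+1/48 = 1/48; (3j)²=5/84 [(3 1 4; -1 0 1)], sign=-1
B: triangle coeff Δ(3,1,4) = 1/252; Σ_t [0,0]: t=0:+1/120 = 1/120; (3j)²=1/21 [(3 1 4; 2 0 -2)], sign=+1
I_A²/I_B² = (5/84)/(1/21) = 5/4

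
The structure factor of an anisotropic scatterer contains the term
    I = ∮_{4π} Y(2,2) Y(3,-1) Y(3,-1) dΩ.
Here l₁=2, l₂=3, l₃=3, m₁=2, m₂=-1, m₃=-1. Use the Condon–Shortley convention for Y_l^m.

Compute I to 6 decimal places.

0.206013

Rules hold: Σm=0, L=8 even, 1≤3≤5.
N = 5·7·7 = 245
Δ = 2!·2!·4!/9! = 1/3780
Racah Σ t=0..2: t=0:+1/24 t=1:−1/4 t=2:+1/24 = -1/6
⇒ 3j(2 3 3; 0 0 0)² = 4/105, sgn +1
Racah Σ t=0..0: t=0:+1/16 = 1/16
⇒ 3j(2 3 3; 2 -1 -1)² = 2/35, sgn +1
4πI² = N·(3j₀)²·(3jₘ)² = 8/15
I = +1·√(0.533333/4π) = 0.20601291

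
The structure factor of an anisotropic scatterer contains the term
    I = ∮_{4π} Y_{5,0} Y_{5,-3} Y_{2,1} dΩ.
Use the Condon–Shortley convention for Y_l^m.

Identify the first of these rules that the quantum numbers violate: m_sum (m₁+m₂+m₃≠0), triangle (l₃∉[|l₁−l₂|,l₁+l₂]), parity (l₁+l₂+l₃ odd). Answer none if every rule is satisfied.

m_sum

azimuthal sum: 0 − 3 + 1 = -2  ✗
0 ≤ 2 ≤ 10 (triangle on l)
L = 5 + 5 + 2 = 12 (even)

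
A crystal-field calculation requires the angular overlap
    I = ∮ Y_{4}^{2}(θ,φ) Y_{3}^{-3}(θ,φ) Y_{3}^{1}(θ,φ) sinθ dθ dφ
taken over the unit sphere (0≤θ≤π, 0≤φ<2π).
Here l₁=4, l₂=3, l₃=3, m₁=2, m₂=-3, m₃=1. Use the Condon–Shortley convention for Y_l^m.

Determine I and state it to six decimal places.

Rules hold: Σm=0, L=10 even, 1≤3≤7.
N = 9·7·7 = 441
Δ = 4!·4!·2!/11! = 1/34650
Racah Σ t=1..3: t=1:−1/72 t=2:+1/16 t=3:−1/72 = 5/144
⇒ 3j(4 3 3; 0 0 0)² = 2/77, sgn -1
Racah Σ t=0..0: t=0:+1/192 = 1/192
⇒ 3j(4 3 3; 2 -3 1)² = 3/77, sgn +1
4πI² = N·(3j₀)²·(3jₘ)² = 54/121
I = -1·√(0.446281/4π) = -0.18845135

-0.188451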